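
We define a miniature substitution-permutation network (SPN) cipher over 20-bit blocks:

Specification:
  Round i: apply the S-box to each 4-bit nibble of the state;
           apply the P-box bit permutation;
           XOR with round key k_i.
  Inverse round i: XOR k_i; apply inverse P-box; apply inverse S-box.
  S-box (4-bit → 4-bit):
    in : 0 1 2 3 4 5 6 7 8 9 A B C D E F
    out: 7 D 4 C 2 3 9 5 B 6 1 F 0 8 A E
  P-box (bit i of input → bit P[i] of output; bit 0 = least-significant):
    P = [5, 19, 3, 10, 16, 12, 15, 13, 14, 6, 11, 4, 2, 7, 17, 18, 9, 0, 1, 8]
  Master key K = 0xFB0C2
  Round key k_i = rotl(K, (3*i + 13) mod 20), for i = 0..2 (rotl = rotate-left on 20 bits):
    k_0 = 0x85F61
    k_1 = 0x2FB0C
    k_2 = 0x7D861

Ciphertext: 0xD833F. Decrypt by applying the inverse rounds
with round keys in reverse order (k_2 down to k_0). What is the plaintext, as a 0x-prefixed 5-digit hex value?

s_0 = ciphertext = 0xD833F
s_1 = InvRound(s_0, k_2) = 0x17B49
s_2 = InvRound(s_1, k_1) = 0x4747C
s_3 = InvRound(s_2, k_0) = 0x863D9

0x863D9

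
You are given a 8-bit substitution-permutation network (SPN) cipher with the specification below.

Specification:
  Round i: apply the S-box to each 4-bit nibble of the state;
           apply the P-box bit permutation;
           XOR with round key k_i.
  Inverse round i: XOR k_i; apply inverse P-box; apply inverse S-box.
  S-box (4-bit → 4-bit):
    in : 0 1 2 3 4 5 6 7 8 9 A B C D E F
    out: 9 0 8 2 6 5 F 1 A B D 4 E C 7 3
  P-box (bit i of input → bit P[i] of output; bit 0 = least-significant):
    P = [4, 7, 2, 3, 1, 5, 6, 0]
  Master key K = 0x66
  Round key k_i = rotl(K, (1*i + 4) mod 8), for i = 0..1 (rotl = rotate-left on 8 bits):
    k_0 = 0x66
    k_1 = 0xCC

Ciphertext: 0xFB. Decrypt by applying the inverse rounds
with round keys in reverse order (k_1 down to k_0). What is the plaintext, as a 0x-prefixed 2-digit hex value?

s_0 = ciphertext = 0xFB
s_1 = InvRound(s_0, k_1) = 0x95
s_2 = InvRound(s_1, k_0) = 0x6F

0x6F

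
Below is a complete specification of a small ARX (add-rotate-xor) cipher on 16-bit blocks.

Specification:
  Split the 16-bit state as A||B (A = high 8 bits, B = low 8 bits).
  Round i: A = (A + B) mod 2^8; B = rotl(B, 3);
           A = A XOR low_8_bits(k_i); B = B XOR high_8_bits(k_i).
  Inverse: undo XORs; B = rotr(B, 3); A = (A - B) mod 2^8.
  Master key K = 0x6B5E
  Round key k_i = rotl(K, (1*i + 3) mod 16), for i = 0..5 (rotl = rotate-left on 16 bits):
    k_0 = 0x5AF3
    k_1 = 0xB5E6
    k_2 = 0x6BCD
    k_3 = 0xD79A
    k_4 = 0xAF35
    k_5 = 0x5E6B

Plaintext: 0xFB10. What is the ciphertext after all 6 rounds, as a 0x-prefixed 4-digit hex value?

0xF536

s_0 = plaintext = 0xFB10
s_1 = Round(s_0, k_0) = 0xF8DA
s_2 = Round(s_1, k_1) = 0x3463
s_3 = Round(s_2, k_2) = 0x5A70
s_4 = Round(s_3, k_3) = 0x5054
s_5 = Round(s_4, k_4) = 0x910D
s_6 = Round(s_5, k_5) = 0xF536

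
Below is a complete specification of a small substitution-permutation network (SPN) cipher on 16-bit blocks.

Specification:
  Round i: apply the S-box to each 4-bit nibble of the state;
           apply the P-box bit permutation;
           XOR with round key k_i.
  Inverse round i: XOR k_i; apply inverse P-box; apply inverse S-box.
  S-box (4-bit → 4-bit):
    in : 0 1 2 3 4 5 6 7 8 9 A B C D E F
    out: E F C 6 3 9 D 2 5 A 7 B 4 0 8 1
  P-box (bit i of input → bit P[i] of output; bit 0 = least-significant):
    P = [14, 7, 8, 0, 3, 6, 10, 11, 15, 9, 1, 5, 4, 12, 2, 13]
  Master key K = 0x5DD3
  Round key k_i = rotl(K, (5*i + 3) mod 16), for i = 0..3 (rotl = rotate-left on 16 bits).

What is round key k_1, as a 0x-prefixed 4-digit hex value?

K = 0x5DD3
k_0 = rotl(K, (5*0+3) mod 16) = rotl(K, 3) = 0xEE9A
k_1 = rotl(K, (5*1+3) mod 16) = rotl(K, 8) = 0xD35D

0xD35D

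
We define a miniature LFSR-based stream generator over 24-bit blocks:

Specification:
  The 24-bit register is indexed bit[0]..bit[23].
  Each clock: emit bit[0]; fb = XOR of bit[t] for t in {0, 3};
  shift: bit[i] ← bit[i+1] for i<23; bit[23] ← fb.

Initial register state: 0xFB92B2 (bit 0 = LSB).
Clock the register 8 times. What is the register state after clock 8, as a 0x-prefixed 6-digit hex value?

reg_0 = 0xFB92B2
clock 1: out=0, reg = 0x7DC959
clock 2: out=1, reg = 0x3EE4AC
clock 3: out=0, reg = 0x9F7256
clock 4: out=0, reg = 0x4FB92B
clock 5: out=1, reg = 0x27DC95
clock 6: out=1, reg = 0x93EE4A
clock 7: out=0, reg = 0xC9F725
clock 8: out=1, reg = 0xE4FB92

0xE4FB92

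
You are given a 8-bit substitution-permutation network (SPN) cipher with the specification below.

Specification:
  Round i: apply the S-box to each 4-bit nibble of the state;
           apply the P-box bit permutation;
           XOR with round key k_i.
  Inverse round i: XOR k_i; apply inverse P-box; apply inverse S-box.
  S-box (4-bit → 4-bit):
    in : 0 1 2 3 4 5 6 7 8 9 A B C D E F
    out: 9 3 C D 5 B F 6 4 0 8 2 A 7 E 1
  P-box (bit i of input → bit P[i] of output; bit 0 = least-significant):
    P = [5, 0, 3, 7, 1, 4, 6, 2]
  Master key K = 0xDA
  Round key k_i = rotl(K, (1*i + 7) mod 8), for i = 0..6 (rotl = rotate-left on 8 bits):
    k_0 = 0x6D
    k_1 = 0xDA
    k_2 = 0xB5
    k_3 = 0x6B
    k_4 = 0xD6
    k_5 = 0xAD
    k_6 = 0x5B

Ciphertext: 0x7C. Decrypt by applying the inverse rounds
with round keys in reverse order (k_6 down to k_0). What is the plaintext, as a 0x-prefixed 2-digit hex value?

s_0 = ciphertext = 0x7C
s_1 = InvRound(s_0, k_6) = 0x01
s_2 = InvRound(s_1, k_5) = 0xA3
s_3 = InvRound(s_2, k_4) = 0xE1
s_4 = InvRound(s_3, k_3) = 0xF2
s_5 = InvRound(s_4, k_2) = 0x3B
s_6 = InvRound(s_5, k_1) = 0x85
s_7 = InvRound(s_6, k_0) = 0x83

0x83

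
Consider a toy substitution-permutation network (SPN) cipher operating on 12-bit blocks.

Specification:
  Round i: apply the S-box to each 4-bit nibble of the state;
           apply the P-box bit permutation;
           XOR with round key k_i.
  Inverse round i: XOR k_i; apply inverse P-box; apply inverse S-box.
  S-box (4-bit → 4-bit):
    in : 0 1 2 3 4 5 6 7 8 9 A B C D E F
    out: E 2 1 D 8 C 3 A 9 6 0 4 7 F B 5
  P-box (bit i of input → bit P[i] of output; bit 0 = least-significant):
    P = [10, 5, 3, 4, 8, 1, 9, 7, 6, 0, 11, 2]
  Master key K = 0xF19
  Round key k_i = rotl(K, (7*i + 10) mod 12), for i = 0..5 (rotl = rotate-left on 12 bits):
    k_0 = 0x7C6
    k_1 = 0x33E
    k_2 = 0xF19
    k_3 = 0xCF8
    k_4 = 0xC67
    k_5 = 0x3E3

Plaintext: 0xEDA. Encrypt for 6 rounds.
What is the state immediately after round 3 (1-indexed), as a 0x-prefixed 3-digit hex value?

s_0 = plaintext = 0xEDA
s_1 = Round(s_0, k_0) = 0x401
s_2 = Round(s_1, k_1) = 0x198
s_3 = Round(s_2, k_2) = 0x90A
s_4 = Round(s_3, k_3) = 0x67B
s_5 = Round(s_4, k_4) = 0xCAC
s_6 = Round(s_5, k_5) = 0xF8A

0x90A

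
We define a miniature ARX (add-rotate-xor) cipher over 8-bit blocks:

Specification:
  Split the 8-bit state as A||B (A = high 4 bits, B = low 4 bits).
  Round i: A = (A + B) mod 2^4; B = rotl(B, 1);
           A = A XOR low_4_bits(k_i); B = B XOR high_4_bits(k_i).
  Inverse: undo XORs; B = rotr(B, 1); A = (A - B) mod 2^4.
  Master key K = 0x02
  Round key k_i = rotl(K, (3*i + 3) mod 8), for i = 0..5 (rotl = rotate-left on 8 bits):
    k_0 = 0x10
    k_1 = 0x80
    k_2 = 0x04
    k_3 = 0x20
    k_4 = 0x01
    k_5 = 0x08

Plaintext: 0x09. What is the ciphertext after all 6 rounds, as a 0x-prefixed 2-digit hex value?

0x64

s_0 = plaintext = 0x09
s_1 = Round(s_0, k_0) = 0x92
s_2 = Round(s_1, k_1) = 0xBC
s_3 = Round(s_2, k_2) = 0x39
s_4 = Round(s_3, k_3) = 0xC1
s_5 = Round(s_4, k_4) = 0xC2
s_6 = Round(s_5, k_5) = 0x64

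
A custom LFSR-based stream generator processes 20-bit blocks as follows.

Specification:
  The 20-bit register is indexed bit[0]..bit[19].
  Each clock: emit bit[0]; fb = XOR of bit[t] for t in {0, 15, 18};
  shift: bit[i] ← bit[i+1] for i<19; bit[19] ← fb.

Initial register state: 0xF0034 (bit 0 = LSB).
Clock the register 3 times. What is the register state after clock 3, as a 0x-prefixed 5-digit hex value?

reg_0 = 0xF0034
clock 1: out=0, reg = 0xF801A
clock 2: out=0, reg = 0x7C00D
clock 3: out=1, reg = 0xBE006

0xBE006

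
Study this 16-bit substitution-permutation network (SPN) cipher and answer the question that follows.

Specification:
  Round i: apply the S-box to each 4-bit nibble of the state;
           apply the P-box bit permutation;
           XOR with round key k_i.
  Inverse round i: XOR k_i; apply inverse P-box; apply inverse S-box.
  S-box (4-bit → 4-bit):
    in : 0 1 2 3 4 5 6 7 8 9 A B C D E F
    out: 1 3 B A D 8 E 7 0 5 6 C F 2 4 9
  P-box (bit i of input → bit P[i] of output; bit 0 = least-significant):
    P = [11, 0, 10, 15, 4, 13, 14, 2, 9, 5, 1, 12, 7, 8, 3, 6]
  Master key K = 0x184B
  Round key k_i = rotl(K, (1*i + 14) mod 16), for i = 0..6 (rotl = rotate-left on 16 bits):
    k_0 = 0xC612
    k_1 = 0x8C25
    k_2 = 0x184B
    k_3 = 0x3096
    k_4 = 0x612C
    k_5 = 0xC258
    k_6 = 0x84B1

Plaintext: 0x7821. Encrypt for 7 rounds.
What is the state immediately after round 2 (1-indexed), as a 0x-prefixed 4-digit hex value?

0x162D

s_0 = plaintext = 0x7821
s_1 = Round(s_0, k_0) = 0xEF8F
s_2 = Round(s_1, k_1) = 0x162D
s_3 = Round(s_2, k_2) = 0x29FC
s_4 = Round(s_3, k_3) = 0xBF41
s_5 = Round(s_4, k_4) = 0x3B71
s_6 = Round(s_5, k_5) = 0xBB0B
s_7 = Round(s_6, k_6) = 0x10EB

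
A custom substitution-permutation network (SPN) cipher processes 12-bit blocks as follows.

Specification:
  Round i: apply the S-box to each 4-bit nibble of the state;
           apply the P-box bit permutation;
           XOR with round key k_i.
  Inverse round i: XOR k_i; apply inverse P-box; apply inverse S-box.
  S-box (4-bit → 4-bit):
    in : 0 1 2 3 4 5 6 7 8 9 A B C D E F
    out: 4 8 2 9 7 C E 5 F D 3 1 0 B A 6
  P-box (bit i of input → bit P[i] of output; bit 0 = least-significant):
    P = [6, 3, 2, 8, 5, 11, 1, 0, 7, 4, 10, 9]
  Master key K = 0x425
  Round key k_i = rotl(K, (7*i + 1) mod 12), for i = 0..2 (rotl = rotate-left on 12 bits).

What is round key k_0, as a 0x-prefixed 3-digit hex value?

K = 0x425
k_0 = rotl(K, (7*0+1) mod 12) = rotl(K, 1) = 0x84A

0x84A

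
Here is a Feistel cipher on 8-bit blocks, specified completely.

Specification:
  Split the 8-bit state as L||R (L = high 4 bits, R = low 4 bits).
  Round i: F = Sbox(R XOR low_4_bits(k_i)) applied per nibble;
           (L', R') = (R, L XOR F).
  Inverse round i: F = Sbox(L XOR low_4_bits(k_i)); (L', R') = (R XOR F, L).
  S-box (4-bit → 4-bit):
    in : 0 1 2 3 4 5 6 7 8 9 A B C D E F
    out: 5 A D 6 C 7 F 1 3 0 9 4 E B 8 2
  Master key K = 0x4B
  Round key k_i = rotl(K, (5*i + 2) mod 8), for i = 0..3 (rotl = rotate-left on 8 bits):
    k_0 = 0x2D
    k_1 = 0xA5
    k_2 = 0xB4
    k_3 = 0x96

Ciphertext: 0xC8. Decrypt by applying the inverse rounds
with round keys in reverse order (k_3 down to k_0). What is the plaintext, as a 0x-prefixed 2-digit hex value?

s_0 = ciphertext = 0xC8
s_1 = InvRound(s_0, k_3) = 0x1C
s_2 = InvRound(s_1, k_2) = 0xB1
s_3 = InvRound(s_2, k_1) = 0x9B
s_4 = InvRound(s_3, k_0) = 0x79

0x79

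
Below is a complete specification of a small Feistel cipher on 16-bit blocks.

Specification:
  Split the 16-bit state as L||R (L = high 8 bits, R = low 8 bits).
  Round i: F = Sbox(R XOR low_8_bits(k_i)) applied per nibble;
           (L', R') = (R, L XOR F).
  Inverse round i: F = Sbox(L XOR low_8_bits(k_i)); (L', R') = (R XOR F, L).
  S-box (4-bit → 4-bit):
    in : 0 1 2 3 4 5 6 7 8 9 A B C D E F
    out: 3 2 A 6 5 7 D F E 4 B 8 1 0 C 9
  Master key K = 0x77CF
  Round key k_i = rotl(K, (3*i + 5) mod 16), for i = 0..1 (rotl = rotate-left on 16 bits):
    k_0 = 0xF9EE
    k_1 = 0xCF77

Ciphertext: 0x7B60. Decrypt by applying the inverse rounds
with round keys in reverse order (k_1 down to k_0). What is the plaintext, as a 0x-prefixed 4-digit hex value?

0xF251

s_0 = ciphertext = 0x7B60
s_1 = InvRound(s_0, k_1) = 0x517B
s_2 = InvRound(s_1, k_0) = 0xF251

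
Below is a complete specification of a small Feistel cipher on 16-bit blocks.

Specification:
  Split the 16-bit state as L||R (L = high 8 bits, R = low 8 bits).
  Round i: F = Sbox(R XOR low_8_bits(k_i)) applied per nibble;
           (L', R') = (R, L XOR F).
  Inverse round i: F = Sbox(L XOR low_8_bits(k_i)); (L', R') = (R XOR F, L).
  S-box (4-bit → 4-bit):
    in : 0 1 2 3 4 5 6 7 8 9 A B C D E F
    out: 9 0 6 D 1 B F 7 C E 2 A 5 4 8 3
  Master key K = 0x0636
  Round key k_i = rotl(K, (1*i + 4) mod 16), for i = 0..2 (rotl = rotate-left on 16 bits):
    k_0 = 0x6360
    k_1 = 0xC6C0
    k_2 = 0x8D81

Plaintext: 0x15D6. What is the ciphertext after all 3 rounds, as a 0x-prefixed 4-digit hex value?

s_0 = plaintext = 0x15D6
s_1 = Round(s_0, k_0) = 0xD6BA
s_2 = Round(s_1, k_1) = 0xBAA4
s_3 = Round(s_2, k_2) = 0xA4D1

0xA4D1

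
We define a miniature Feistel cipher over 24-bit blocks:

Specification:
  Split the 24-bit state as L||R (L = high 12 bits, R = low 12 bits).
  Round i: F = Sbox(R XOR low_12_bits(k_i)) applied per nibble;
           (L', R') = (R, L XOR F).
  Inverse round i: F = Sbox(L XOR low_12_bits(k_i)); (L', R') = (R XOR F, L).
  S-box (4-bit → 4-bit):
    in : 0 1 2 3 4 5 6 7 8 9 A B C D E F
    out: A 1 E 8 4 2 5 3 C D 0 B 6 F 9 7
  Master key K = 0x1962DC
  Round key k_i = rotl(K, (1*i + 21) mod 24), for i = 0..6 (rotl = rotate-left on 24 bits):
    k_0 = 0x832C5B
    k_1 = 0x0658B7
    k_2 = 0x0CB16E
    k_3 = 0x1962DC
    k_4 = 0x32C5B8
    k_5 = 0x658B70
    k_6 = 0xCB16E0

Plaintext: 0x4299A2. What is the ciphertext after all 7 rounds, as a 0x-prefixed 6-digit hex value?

0x558C08

s_0 = plaintext = 0x4299A2
s_1 = Round(s_0, k_0) = 0x9A2654
s_2 = Round(s_1, k_1) = 0x65403A
s_3 = Round(s_2, k_2) = 0x03A770
s_4 = Round(s_3, k_3) = 0x77023C
s_5 = Round(s_4, k_4) = 0x23C4B4
s_6 = Round(s_5, k_5) = 0x4B4558
s_7 = Round(s_6, k_6) = 0x558C08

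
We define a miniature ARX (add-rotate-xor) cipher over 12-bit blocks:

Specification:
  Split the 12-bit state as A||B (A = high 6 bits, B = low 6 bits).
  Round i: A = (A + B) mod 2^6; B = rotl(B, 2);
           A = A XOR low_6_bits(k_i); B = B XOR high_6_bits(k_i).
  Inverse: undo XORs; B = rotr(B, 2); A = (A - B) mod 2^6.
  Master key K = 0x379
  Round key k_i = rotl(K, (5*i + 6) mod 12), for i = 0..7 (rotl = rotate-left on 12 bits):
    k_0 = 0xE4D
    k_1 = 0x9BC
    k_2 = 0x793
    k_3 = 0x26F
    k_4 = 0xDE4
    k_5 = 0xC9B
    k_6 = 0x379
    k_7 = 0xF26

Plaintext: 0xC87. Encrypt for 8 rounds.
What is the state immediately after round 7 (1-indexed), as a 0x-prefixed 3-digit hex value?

s_0 = plaintext = 0xC87
s_1 = Round(s_0, k_0) = 0xD25
s_2 = Round(s_1, k_1) = 0x970
s_3 = Round(s_2, k_2) = 0x19D
s_4 = Round(s_3, k_3) = 0x33C
s_5 = Round(s_4, k_4) = 0xB04
s_6 = Round(s_5, k_5) = 0xAE2
s_7 = Round(s_6, k_6) = 0xD07
s_8 = Round(s_7, k_7) = 0x760

0xD07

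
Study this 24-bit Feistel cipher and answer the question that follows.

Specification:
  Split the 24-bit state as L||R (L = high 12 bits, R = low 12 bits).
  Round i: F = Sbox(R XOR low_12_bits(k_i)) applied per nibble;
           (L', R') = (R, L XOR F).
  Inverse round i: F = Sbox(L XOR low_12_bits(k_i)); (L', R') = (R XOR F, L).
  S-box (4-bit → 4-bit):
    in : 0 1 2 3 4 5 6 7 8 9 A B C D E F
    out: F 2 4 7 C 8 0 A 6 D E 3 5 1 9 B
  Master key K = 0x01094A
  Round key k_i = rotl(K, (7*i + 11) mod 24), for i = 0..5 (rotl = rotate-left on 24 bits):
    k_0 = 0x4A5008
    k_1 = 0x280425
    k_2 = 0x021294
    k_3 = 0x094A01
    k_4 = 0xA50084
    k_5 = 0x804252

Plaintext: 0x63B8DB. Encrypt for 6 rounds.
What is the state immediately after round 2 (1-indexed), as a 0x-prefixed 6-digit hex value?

s_0 = plaintext = 0x63B8DB
s_1 = Round(s_0, k_0) = 0x8DB02C
s_2 = Round(s_1, k_1) = 0x02C426
s_3 = Round(s_2, k_2) = 0x426018
s_4 = Round(s_3, k_3) = 0x018A0B
s_5 = Round(s_4, k_4) = 0xA0BE73
s_6 = Round(s_5, k_5) = 0xE73F49

0x02C426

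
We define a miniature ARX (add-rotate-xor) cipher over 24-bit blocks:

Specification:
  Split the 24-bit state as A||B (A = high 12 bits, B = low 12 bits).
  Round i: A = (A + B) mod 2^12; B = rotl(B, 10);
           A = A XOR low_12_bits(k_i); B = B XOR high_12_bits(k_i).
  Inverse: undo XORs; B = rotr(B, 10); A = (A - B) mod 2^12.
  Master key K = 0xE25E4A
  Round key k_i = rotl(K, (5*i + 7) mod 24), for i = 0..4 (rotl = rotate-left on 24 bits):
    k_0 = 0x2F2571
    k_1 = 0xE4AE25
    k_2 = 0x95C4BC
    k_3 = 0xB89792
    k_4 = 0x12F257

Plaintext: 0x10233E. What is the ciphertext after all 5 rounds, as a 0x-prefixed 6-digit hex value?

0xB8AA3B

s_0 = plaintext = 0x10233E
s_1 = Round(s_0, k_0) = 0x131A3D
s_2 = Round(s_1, k_1) = 0x54B8C5
s_3 = Round(s_2, k_2) = 0xAACF6D
s_4 = Round(s_3, k_3) = 0xD8BC52
s_5 = Round(s_4, k_4) = 0xB8AA3B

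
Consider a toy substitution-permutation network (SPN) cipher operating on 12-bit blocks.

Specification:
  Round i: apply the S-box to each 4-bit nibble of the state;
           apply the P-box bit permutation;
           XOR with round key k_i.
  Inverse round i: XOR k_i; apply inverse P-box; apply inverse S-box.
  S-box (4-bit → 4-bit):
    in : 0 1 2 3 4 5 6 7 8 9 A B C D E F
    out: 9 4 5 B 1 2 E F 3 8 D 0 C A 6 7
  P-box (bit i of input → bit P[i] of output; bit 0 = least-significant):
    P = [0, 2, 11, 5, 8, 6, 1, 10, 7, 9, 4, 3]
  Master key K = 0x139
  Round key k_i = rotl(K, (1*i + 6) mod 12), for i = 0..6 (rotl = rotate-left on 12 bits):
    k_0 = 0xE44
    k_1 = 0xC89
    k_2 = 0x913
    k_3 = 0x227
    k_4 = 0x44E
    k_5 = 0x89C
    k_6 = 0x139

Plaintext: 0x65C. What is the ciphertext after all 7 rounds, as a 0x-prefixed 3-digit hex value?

s_0 = plaintext = 0x65C
s_1 = Round(s_0, k_0) = 0x43C
s_2 = Round(s_1, k_1) = 0x169
s_3 = Round(s_2, k_2) = 0xD61
s_4 = Round(s_3, k_3) = 0xC6D
s_5 = Round(s_4, k_4) = 0x030
s_6 = Round(s_5, k_5) = 0xD75
s_7 = Round(s_6, k_6) = 0x677

0x677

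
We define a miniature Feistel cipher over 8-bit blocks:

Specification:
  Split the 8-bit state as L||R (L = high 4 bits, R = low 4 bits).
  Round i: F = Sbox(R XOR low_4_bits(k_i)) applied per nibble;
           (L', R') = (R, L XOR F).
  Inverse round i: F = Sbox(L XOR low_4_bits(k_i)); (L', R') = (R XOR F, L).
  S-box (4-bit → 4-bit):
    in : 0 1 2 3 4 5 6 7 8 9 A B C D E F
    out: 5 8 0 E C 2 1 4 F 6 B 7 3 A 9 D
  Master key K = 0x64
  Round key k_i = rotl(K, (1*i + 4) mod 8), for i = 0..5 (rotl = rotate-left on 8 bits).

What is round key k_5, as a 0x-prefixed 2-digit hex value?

0xC8

K = 0x64
k_0 = rotl(K, (1*0+4) mod 8) = rotl(K, 4) = 0x46
k_1 = rotl(K, (1*1+4) mod 8) = rotl(K, 5) = 0x8C
k_2 = rotl(K, (1*2+4) mod 8) = rotl(K, 6) = 0x19
k_3 = rotl(K, (1*3+4) mod 8) = rotl(K, 7) = 0x32
k_4 = rotl(K, (1*4+4) mod 8) = rotl(K, 0) = 0x64
k_5 = rotl(K, (1*5+4) mod 8) = rotl(K, 1) = 0xC8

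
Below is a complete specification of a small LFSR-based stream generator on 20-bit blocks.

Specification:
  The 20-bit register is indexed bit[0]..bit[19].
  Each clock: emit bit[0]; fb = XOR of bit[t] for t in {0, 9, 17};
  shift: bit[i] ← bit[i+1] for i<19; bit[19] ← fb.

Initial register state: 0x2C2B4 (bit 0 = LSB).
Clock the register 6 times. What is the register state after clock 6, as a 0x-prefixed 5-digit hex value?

0xD0B0A

reg_0 = 0x2C2B4
clock 1: out=0, reg = 0x1615A
clock 2: out=0, reg = 0x0B0AD
clock 3: out=1, reg = 0x85856
clock 4: out=0, reg = 0x42C2B
clock 5: out=1, reg = 0xA1615
clock 6: out=1, reg = 0xD0B0A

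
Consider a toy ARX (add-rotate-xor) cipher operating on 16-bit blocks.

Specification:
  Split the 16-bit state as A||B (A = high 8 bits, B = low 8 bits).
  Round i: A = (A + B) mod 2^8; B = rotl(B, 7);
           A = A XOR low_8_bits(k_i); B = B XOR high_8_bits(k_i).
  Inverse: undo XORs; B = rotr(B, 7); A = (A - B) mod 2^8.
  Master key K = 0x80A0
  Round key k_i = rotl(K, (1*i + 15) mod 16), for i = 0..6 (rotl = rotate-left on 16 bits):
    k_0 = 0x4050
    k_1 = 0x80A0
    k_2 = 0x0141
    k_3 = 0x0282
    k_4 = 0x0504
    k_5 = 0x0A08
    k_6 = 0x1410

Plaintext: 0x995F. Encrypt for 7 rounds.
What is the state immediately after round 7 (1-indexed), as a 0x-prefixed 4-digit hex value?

s_0 = plaintext = 0x995F
s_1 = Round(s_0, k_0) = 0xA8EF
s_2 = Round(s_1, k_1) = 0x3777
s_3 = Round(s_2, k_2) = 0xEFBA
s_4 = Round(s_3, k_3) = 0x2B5F
s_5 = Round(s_4, k_4) = 0x8EAA
s_6 = Round(s_5, k_5) = 0x305F
s_7 = Round(s_6, k_6) = 0x9FBB

0x9FBB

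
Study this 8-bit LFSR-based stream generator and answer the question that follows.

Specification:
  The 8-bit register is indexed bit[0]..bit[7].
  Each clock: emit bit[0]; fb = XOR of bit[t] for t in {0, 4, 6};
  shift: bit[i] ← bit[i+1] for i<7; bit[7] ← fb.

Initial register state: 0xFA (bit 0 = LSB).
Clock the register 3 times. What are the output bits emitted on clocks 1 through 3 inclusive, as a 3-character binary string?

reg_0 = 0xFA
clock 1: out=0, reg = 0x7D
clock 2: out=1, reg = 0xBE
clock 3: out=0, reg = 0xDF

010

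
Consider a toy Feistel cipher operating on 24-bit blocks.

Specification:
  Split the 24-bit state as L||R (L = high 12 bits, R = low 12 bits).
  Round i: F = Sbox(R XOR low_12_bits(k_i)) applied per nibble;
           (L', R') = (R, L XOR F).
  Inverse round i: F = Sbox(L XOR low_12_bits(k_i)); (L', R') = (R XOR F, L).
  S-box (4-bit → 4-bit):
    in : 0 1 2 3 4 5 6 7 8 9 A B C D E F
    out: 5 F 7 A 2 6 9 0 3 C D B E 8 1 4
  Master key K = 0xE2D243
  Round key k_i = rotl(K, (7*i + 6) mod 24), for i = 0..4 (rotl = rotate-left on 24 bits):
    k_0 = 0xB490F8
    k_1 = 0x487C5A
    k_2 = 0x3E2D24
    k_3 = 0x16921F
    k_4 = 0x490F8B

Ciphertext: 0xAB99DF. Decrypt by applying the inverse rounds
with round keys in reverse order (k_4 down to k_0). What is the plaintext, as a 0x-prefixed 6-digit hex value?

0xCAE224

s_0 = ciphertext = 0xAB99DF
s_1 = InvRound(s_0, k_4) = 0xF78AB9
s_2 = InvRound(s_1, k_3) = 0x229F78
s_3 = InvRound(s_2, k_2) = 0xB20229
s_4 = InvRound(s_3, k_1) = 0x224B20
s_5 = InvRound(s_4, k_0) = 0xCAE224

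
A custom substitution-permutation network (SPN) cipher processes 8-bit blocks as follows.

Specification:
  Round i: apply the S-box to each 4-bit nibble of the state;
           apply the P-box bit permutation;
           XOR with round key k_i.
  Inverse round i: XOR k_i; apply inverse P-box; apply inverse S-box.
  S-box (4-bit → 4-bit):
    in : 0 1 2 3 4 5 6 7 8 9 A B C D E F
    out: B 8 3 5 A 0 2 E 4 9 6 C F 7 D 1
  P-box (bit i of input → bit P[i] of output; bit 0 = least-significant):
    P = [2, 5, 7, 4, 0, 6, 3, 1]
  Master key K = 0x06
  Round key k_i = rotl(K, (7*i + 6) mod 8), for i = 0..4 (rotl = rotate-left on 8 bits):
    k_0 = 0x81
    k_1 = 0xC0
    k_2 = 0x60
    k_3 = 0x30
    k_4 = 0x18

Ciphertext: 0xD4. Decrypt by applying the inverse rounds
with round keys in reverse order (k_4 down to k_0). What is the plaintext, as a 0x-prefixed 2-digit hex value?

0xB9

s_0 = ciphertext = 0xD4
s_1 = InvRound(s_0, k_4) = 0xA3
s_2 = InvRound(s_1, k_3) = 0x9B
s_3 = InvRound(s_2, k_2) = 0xC7
s_4 = InvRound(s_3, k_1) = 0x9F
s_5 = InvRound(s_4, k_0) = 0xB9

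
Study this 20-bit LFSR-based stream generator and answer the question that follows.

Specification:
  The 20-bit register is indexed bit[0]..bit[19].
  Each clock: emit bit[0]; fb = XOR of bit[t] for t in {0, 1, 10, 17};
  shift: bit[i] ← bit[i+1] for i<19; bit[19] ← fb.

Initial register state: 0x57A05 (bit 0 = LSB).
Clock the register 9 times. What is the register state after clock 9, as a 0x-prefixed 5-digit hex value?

reg_0 = 0x57A05
clock 1: out=1, reg = 0xABD02
clock 2: out=0, reg = 0xD5E81
clock 3: out=1, reg = 0x6AF40
clock 4: out=0, reg = 0x357A0
clock 5: out=0, reg = 0x1ABD0
clock 6: out=0, reg = 0x0D5E8
clock 7: out=0, reg = 0x86AF4
clock 8: out=0, reg = 0x4357A
clock 9: out=0, reg = 0x21ABD

0x21ABD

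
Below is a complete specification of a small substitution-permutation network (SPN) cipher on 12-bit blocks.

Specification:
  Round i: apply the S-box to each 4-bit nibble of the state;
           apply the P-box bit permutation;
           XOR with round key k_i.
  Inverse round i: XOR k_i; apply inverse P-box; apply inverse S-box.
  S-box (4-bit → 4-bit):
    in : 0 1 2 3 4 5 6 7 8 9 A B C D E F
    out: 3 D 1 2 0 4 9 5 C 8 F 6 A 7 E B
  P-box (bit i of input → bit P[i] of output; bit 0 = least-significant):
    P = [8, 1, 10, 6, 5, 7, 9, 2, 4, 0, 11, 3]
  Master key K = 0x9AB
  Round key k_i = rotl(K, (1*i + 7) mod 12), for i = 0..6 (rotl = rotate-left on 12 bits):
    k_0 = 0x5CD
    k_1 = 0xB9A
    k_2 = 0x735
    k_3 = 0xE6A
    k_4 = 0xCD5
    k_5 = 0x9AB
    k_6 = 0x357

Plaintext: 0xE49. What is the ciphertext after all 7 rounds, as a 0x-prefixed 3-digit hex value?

0x13D

s_0 = plaintext = 0xE49
s_1 = Round(s_0, k_0) = 0xD84
s_2 = Round(s_1, k_1) = 0x18F
s_3 = Round(s_2, k_2) = 0xC6B
s_4 = Round(s_3, k_3) = 0xA45
s_5 = Round(s_4, k_4) = 0x0CC
s_6 = Round(s_5, k_5) = 0x97C
s_7 = Round(s_6, k_6) = 0x13D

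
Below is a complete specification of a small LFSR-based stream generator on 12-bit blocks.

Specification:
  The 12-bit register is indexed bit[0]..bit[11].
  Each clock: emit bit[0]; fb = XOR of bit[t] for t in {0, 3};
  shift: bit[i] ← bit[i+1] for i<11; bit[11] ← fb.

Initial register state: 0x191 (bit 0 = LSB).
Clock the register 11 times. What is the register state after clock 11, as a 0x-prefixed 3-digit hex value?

0xF46

reg_0 = 0x191
clock 1: out=1, reg = 0x8C8
clock 2: out=0, reg = 0xC64
clock 3: out=0, reg = 0x632
clock 4: out=0, reg = 0x319
clock 5: out=1, reg = 0x18C
clock 6: out=0, reg = 0x8C6
clock 7: out=0, reg = 0x463
clock 8: out=1, reg = 0xA31
clock 9: out=1, reg = 0xD18
clock 10: out=0, reg = 0xE8C
clock 11: out=0, reg = 0xF46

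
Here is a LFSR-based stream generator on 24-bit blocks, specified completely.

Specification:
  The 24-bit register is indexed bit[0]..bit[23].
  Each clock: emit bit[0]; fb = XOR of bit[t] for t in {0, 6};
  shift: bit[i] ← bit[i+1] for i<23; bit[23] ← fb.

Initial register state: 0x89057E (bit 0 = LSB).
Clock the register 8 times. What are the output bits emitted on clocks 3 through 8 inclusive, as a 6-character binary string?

reg_0 = 0x89057E
clock 1: out=0, reg = 0xC482BF
clock 2: out=1, reg = 0xE2415F
clock 3: out=1, reg = 0x7120AF
clock 4: out=1, reg = 0xB89057
clock 5: out=1, reg = 0x5C482B
clock 6: out=1, reg = 0xAE2415
clock 7: out=1, reg = 0xD7120A
clock 8: out=0, reg = 0x6B8905

111110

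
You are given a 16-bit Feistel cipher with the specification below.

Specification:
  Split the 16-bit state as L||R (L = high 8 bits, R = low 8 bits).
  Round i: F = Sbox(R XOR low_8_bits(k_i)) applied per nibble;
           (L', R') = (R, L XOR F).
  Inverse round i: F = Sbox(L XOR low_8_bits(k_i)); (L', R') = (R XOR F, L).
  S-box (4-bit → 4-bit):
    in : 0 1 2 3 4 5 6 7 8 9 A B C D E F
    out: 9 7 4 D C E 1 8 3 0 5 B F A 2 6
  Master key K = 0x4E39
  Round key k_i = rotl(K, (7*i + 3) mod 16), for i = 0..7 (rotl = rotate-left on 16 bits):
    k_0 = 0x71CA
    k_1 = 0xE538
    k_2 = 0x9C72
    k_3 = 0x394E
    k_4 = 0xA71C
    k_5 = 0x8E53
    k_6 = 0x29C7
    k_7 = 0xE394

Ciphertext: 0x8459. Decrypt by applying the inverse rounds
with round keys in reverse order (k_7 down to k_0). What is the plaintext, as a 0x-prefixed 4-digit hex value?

0xF79C

s_0 = ciphertext = 0x8459
s_1 = InvRound(s_0, k_7) = 0x2084
s_2 = InvRound(s_1, k_6) = 0xAC20
s_3 = InvRound(s_2, k_5) = 0x46AC
s_4 = InvRound(s_3, k_4) = 0x4946
s_5 = InvRound(s_4, k_3) = 0xDE49
s_6 = InvRound(s_5, k_2) = 0x16DE
s_7 = InvRound(s_6, k_1) = 0x9C16
s_8 = InvRound(s_7, k_0) = 0xF79C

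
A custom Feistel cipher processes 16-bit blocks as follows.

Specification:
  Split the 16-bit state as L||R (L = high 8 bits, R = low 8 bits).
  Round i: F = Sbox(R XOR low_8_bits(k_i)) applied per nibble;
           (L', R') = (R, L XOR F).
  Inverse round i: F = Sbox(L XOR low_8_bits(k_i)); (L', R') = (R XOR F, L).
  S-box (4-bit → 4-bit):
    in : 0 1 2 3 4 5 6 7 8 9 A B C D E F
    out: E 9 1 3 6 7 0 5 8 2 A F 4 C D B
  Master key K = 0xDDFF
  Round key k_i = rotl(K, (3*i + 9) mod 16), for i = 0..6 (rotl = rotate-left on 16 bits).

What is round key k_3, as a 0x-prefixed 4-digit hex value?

0x77FF

K = 0xDDFF
k_0 = rotl(K, (3*0+9) mod 16) = rotl(K, 9) = 0xFFBB
k_1 = rotl(K, (3*1+9) mod 16) = rotl(K, 12) = 0xFDDF
k_2 = rotl(K, (3*2+9) mod 16) = rotl(K, 15) = 0xEEFF
k_3 = rotl(K, (3*3+9) mod 16) = rotl(K, 2) = 0x77FF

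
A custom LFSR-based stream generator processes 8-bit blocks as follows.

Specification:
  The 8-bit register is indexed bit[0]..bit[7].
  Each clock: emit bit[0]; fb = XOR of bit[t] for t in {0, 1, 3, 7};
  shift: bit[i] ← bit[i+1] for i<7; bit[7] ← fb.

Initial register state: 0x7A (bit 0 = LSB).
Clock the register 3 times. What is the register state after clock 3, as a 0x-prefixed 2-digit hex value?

reg_0 = 0x7A
clock 1: out=0, reg = 0x3D
clock 2: out=1, reg = 0x1E
clock 3: out=0, reg = 0x0F

0x0F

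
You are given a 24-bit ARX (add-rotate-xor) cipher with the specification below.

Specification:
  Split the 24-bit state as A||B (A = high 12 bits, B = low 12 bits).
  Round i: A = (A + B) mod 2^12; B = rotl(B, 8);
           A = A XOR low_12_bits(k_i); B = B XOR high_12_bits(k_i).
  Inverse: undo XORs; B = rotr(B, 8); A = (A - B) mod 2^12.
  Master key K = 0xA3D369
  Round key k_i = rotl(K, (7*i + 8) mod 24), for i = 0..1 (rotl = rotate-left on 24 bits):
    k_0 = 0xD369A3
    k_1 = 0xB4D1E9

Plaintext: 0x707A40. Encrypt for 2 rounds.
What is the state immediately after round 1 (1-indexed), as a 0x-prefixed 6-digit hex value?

s_0 = plaintext = 0x707A40
s_1 = Round(s_0, k_0) = 0x8E4D92
s_2 = Round(s_1, k_1) = 0x79F994

0x8E4D92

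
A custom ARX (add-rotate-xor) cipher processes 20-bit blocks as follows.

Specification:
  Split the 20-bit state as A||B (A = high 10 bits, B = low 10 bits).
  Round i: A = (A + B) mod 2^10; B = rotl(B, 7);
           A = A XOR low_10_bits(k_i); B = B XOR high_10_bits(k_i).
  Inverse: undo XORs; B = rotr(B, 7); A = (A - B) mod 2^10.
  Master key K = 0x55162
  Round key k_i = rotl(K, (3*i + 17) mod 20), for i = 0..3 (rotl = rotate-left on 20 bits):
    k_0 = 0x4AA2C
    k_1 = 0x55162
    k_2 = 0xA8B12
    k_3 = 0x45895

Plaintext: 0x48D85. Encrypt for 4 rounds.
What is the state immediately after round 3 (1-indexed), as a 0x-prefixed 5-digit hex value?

s_0 = plaintext = 0x48D85
s_1 = Round(s_0, k_0) = 0x2139A
s_2 = Round(s_1, k_1) = 0x5F027
s_3 = Round(s_2, k_2) = 0xAC526
s_4 = Round(s_3, k_3) = 0xD0A32

0xAC526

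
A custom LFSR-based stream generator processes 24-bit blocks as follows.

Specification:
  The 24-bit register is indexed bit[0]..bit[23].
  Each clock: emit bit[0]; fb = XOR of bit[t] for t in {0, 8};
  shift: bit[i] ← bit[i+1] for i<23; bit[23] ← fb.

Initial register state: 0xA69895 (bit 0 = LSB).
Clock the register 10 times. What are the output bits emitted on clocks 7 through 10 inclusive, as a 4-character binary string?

reg_0 = 0xA69895
clock 1: out=1, reg = 0xD34C4A
clock 2: out=0, reg = 0x69A625
clock 3: out=1, reg = 0xB4D312
clock 4: out=0, reg = 0xDA6989
clock 5: out=1, reg = 0x6D34C4
clock 6: out=0, reg = 0x369A62
clock 7: out=0, reg = 0x1B4D31
clock 8: out=1, reg = 0x0DA698
clock 9: out=0, reg = 0x06D34C
clock 10: out=0, reg = 0x8369A6

0100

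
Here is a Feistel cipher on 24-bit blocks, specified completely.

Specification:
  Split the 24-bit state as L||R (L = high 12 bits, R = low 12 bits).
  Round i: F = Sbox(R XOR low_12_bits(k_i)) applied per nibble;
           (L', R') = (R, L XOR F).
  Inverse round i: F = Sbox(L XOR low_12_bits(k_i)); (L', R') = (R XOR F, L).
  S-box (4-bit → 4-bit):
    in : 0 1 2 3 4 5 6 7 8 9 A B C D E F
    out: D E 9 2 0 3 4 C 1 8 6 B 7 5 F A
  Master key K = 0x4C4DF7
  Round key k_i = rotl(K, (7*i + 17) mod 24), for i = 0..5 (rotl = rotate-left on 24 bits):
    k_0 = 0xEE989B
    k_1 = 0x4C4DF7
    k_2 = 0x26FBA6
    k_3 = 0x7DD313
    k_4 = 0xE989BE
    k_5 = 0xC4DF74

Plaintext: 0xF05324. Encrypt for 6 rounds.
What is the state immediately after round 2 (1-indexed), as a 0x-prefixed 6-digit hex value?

0x4BFB25

s_0 = plaintext = 0xF05324
s_1 = Round(s_0, k_0) = 0x3244BF
s_2 = Round(s_1, k_1) = 0x4BFB25
s_3 = Round(s_2, k_2) = 0xB259AD
s_4 = Round(s_3, k_3) = 0x9ADD9A
s_5 = Round(s_4, k_4) = 0xD9A93D
s_6 = Round(s_5, k_5) = 0x93D992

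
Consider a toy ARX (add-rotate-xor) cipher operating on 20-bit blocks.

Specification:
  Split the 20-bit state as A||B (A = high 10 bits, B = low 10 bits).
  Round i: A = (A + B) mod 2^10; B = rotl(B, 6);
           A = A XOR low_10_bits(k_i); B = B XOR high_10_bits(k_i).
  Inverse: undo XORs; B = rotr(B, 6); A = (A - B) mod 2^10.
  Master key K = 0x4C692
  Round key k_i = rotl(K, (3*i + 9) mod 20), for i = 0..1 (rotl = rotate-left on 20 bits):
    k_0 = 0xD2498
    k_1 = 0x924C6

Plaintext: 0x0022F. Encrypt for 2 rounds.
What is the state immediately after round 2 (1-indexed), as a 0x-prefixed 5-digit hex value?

s_0 = plaintext = 0x0022F
s_1 = Round(s_0, k_0) = 0xADCAB
s_2 = Round(s_1, k_1) = 0xE9083

0xE9083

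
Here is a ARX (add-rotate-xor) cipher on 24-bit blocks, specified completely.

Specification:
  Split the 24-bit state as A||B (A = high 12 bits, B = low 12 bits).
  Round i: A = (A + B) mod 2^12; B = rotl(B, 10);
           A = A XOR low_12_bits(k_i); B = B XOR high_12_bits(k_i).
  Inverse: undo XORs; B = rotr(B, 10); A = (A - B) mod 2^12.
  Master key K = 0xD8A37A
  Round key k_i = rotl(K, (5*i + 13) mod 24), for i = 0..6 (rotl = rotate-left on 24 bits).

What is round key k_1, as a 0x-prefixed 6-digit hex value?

K = 0xD8A37A
k_0 = rotl(K, (5*0+13) mod 24) = rotl(K, 13) = 0x6F5B14
k_1 = rotl(K, (5*1+13) mod 24) = rotl(K, 18) = 0xEB628D

0xEB628D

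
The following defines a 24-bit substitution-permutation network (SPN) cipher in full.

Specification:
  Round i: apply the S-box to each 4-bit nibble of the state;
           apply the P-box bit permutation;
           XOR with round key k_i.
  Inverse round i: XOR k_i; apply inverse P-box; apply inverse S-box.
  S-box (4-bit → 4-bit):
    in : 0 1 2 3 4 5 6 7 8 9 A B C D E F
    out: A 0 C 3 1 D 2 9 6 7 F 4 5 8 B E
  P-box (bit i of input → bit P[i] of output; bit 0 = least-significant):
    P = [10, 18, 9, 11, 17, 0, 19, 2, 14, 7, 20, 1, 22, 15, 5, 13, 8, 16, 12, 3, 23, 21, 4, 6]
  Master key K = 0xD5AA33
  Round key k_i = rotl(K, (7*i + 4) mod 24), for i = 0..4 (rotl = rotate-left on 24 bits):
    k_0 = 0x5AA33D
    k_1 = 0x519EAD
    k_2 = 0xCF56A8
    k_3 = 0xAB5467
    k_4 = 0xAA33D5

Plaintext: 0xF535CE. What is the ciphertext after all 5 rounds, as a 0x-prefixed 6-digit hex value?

0x0FCA59

s_0 = plaintext = 0xF535CE
s_1 = Round(s_0, k_0) = 0x247E67
s_2 = Round(s_1, k_1) = 0x11F37E
s_3 = Round(s_2, k_2) = 0xC9BA0C
s_4 = Round(s_3, k_3) = 0x3A03D0
s_5 = Round(s_4, k_4) = 0x0FCA59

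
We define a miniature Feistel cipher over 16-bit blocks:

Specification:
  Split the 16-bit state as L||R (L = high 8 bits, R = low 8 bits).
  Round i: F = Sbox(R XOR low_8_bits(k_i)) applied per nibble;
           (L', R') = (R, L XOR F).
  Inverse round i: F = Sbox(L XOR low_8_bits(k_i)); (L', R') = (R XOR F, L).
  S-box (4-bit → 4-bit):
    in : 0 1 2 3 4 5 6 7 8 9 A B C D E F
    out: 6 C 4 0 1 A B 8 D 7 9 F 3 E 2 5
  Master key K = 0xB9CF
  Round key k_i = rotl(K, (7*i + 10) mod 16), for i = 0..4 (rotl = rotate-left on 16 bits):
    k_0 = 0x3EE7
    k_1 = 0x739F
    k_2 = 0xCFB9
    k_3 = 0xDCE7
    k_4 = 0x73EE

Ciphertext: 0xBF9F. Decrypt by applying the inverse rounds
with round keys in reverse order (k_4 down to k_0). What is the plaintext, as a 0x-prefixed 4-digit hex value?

0xA68F

s_0 = ciphertext = 0xBF9F
s_1 = InvRound(s_0, k_4) = 0x33BF
s_2 = InvRound(s_1, k_3) = 0x5E33
s_3 = InvRound(s_2, k_2) = 0x1B5E
s_4 = InvRound(s_3, k_1) = 0x8F1B
s_5 = InvRound(s_4, k_0) = 0xA68F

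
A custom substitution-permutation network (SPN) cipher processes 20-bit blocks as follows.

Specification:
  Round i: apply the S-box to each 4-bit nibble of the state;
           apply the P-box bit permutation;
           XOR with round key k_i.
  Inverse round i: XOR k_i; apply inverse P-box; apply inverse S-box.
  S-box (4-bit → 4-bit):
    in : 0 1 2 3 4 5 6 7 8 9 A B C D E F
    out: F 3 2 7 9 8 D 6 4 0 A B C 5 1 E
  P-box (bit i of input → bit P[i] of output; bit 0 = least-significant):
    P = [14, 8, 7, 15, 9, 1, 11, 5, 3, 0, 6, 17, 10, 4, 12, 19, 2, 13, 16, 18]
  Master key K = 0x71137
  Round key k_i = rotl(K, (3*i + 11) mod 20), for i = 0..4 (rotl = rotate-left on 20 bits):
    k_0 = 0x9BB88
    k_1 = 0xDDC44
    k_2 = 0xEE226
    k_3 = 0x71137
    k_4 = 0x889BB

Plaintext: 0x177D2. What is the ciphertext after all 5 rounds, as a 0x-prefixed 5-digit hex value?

s_0 = plaintext = 0x177D2
s_1 = Round(s_0, k_0) = 0x980DD
s_2 = Round(s_1, k_1) = 0xF868D
s_3 = Round(s_2, k_2) = 0x99AEE
s_4 = Round(s_3, k_3) = 0x55336
s_5 = Round(s_4, k_4) = 0x44370

0x44370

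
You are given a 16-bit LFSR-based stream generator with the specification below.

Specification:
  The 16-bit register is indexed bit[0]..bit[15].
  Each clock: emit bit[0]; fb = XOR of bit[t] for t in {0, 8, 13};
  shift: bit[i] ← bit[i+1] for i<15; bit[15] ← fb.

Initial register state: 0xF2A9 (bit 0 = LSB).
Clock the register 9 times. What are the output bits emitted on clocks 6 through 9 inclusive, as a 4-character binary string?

1010

reg_0 = 0xF2A9
clock 1: out=1, reg = 0x7954
clock 2: out=0, reg = 0x3CAA
clock 3: out=0, reg = 0x9E55
clock 4: out=1, reg = 0xCF2A
clock 5: out=0, reg = 0xE795
clock 6: out=1, reg = 0xF3CA
clock 7: out=0, reg = 0x79E5
clock 8: out=1, reg = 0xBCF2
clock 9: out=0, reg = 0xDE79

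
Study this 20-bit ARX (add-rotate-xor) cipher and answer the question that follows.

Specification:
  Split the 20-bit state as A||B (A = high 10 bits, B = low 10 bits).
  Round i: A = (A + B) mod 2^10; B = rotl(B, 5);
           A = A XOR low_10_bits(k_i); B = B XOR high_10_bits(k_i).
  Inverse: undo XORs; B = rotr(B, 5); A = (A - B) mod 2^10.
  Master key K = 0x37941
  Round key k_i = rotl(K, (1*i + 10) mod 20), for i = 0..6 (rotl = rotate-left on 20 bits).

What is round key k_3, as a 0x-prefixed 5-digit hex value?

0x826F2

K = 0x37941
k_0 = rotl(K, (1*0+10) mod 20) = rotl(K, 10) = 0x504DE
k_1 = rotl(K, (1*1+10) mod 20) = rotl(K, 11) = 0xA09BC
k_2 = rotl(K, (1*2+10) mod 20) = rotl(K, 12) = 0x41379
k_3 = rotl(K, (1*3+10) mod 20) = rotl(K, 13) = 0x826F2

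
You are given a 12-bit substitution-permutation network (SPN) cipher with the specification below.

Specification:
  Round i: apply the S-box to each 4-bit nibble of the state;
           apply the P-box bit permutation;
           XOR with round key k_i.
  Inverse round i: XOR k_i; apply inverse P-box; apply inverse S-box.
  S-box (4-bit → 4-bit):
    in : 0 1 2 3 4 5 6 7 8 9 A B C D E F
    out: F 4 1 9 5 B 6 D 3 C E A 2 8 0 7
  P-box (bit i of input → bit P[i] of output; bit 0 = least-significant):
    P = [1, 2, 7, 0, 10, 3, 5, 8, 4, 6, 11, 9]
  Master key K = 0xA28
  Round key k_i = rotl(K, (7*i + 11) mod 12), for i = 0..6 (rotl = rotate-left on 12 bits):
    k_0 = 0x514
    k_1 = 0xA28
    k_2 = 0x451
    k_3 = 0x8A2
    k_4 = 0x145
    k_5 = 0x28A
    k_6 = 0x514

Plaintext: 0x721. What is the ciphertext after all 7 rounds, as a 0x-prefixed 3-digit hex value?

0xF1B

s_0 = plaintext = 0x721
s_1 = Round(s_0, k_0) = 0xB84
s_2 = Round(s_1, k_1) = 0xCE2
s_3 = Round(s_2, k_2) = 0x413
s_4 = Round(s_3, k_3) = 0x091
s_5 = Round(s_4, k_4) = 0xAB5
s_6 = Round(s_5, k_5) = 0x9C5
s_7 = Round(s_6, k_6) = 0xF1B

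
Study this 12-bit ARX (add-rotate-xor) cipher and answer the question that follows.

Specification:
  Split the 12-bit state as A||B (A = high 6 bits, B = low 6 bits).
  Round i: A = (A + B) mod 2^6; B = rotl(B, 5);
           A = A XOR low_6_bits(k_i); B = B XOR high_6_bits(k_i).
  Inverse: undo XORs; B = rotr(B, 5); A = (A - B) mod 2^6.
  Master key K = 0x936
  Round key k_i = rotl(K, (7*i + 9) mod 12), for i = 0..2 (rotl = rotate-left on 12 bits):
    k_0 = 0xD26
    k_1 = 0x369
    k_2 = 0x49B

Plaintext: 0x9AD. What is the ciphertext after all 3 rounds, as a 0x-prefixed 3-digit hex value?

s_0 = plaintext = 0x9AD
s_1 = Round(s_0, k_0) = 0xD42
s_2 = Round(s_1, k_1) = 0x78C
s_3 = Round(s_2, k_2) = 0xC54

0xC54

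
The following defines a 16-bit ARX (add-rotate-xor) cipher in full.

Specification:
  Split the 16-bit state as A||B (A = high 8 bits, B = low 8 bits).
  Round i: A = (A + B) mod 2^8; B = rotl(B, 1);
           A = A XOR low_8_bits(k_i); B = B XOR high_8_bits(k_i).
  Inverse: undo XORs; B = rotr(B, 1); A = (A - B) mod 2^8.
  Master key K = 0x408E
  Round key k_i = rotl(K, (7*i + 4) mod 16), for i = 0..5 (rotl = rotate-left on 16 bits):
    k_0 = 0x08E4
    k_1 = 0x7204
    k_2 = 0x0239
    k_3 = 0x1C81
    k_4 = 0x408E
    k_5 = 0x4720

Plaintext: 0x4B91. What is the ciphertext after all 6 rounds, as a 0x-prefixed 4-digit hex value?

s_0 = plaintext = 0x4B91
s_1 = Round(s_0, k_0) = 0x382B
s_2 = Round(s_1, k_1) = 0x6724
s_3 = Round(s_2, k_2) = 0xB24A
s_4 = Round(s_3, k_3) = 0x7D88
s_5 = Round(s_4, k_4) = 0x8B51
s_6 = Round(s_5, k_5) = 0xFCE5

0xFCE5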